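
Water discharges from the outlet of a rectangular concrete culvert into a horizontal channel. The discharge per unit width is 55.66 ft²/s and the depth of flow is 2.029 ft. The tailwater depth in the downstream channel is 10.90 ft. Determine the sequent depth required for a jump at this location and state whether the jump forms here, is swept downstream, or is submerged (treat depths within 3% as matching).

V₁ = q/y₁ = 55.66/2.029 = 27.43 ft/s. Fr₁ = V₁/√(g·y₁) = 27.43/√(32.2×2.029) = 3.394.
From the momentum equation for a rectangular channel, y₂/y₁ = ½[√(1 + 8Fr₁²) − 1] = ½[√93.146 − 1] = 4.326.
y₂ = 4.326 × 2.029 = 8.777 ft.
Tailwater y_tw = 10.90 ft: y_tw > y₂, so the jump is submerged.

y₂ = 8.777 ft; the jump is submerged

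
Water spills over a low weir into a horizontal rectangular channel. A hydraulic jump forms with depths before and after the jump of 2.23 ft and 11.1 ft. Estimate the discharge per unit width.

q = 72.9 ft²/s

For a rectangular channel the momentum equation gives q² = ½·g·y₁·y₂·(y₁ + y₂) = ½×32.2×2.23×11.1×13.3 = 5312.
q = √5312 = 72.9 ft²/s.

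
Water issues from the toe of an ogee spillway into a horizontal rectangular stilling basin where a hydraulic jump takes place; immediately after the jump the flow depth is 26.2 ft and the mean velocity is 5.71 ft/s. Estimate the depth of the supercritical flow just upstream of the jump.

y₁ = 1.89 ft

Fr₂ = V₂/√(g·y₂) = 5.71/√(32.2×26.2) = 0.197.
Applying the sequent-depth relation in reverse, y₁/y₂ = ½[√(1 + 8Fr₂²) − 1] = ½[√1.309 − 1] = 0.0721.
y₁ = 0.0721 × 26.2 = 1.89 ft.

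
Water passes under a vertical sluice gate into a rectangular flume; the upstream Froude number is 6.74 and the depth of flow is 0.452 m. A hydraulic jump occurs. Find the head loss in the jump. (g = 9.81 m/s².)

Fr₁ = 6.74 (given).
By Bélanger, y₂/y₁ = ½[√(1 + 8Fr₁²) − 1] = ½[√364.4 − 1] = 9.04.
y₂ = 9.04 × 0.452 = 4.09 m.
Head loss: ΔE = (y₂ − y₁)³/(4y₁y₂) = (4.09 − 0.452)³/(4×0.452×4.09) = 48.1/7.39 = 6.50 m.

ΔE = 6.50 m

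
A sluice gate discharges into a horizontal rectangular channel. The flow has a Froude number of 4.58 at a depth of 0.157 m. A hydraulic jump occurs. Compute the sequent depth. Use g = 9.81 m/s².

y₂ = 0.941 m

Fr₁ = 4.58 (given).
From the momentum equation for a rectangular channel, y₂/y₁ = ½[√(1 + 8Fr₁²) − 1] = ½[√168.8 − 1] = 6.00.
y₂ = 6.00 × 0.157 = 0.941 m.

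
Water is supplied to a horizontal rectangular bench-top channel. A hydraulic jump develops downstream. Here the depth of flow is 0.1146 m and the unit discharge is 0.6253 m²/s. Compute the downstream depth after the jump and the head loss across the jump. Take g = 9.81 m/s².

y₂ = 0.7787 m; ΔE = 0.8205 m

V₁ = q/y₁ = 0.6253/0.1146 = 5.456 m/s. Fr₁ = V₁/√(g·y₁) = 5.456/√(9.81×0.1146) = 5.146.
Conjugate-depth relation: y₂/y₁ = ½[√(1 + 8Fr₁²) − 1] = ½[√212.86 − 1] = 6.795.
y₂ = 6.795 × 0.1146 = 0.7787 m.
Head loss: ΔE = (y₂ − y₁)³/(4y₁y₂) = (0.7787 − 0.1146)³/(4×0.1146×0.7787) = 0.2929/0.3569 = 0.8205 m.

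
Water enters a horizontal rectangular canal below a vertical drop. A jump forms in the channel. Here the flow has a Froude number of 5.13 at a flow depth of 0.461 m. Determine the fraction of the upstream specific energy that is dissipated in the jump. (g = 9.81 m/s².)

ΔE/E₁ = 0.501 (50.1%)

Fr₁ = 5.13 (given).
By Bélanger, y₂/y₁ = ½[√(1 + 8Fr₁²) − 1] = ½[√211.5 − 1] = 6.77.
y₂ = 6.77 × 0.461 = 3.12 m.
E₁ = y₁(1 + Fr₁²/2) = 0.461×(1 + 5.13²/2) = 6.53 m. ΔE = (y₂ − y₁)³/(4y₁y₂) = 3.27 m. ΔE/E₁ = 3.27/6.53 = 0.501.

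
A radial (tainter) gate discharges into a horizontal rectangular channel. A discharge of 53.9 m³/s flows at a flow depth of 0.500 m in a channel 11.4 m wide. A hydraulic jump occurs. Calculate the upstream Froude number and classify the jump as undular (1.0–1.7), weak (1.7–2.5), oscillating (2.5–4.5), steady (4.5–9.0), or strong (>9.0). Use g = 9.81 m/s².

q = Q/b = 53.9/11.4 = 4.73 m²/s; V₁ = q/y₁ = 9.46 m/s. Fr₁ = V₁/√(g·y₁) = 4.27.
Fr₁ = 4.27 lies in the oscillating range.

Fr₁ = 4.27; oscillating jump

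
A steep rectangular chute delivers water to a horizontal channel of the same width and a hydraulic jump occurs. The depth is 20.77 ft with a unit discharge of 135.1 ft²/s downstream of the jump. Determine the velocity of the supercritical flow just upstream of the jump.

V₂ = q/y₂ = 135.1/20.77 = 6.505 ft/s; Fr₂ = V₂/√(g·y₂) = 0.2515.
Since the conjugate-depth ratio holds either way, y₁/y₂ = ½[√(1 + 8Fr₂²) − 1] = ½[√1.5061 − 1] = 0.1136.
y₁ = 0.1136 × 20.77 = 2.360 ft.
V₁ = q/y₁ = 135.1/2.360 = 57.25 ft/s.

V₁ = 57.25 ft/s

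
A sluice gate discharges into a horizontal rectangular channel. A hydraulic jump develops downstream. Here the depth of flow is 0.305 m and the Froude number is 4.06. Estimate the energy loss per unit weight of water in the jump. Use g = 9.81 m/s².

Fr₁ = 4.06 (given).
From the momentum equation for a rectangular channel, y₂/y₁ = ½[√(1 + 8Fr₁²) − 1] = ½[√132.9 − 1] = 5.26.
y₂ = 5.26 × 0.305 = 1.61 m.
Head loss: ΔE = (y₂ − y₁)³/(4y₁y₂) = (1.61 − 0.305)³/(4×0.305×1.61) = 2.20/1.96 = 1.12 m.

ΔE = 1.12 m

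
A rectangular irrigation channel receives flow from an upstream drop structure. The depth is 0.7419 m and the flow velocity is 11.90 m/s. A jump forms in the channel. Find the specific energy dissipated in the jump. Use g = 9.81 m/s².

Fr₁ = V₁/√(g·y₁) = 11.90/√(9.81×0.7419) = 4.411.
Conjugate-depth relation: y₂/y₁ = ½[√(1 + 8Fr₁²) − 1] = ½[√156.66 − 1] = 5.758.
y₂ = 5.758 × 0.7419 = 4.272 m.
Head loss: ΔE = (y₂ − y₁)³/(4y₁y₂) = (4.272 − 0.7419)³/(4×0.7419×4.272) = 43.99/12.68 = 3.470 m.

ΔE = 3.470 m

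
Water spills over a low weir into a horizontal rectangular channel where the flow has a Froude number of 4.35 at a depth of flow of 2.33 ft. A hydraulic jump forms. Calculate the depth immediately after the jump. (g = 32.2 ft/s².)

Fr₁ = 4.35 (given).
Bélanger equation: y₂/y₁ = ½[√(1 + 8Fr₁²) − 1] = ½[√152.4 − 1] = 5.67.
y₂ = 5.67 × 2.33 = 13.2 ft.

y₂ = 13.2 ft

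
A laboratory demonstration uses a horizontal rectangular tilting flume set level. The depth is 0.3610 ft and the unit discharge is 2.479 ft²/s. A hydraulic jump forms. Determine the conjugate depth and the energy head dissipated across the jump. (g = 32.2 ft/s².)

y₂ = 0.8635 ft; ΔE = 0.1018 ft

V₁ = q/y₁ = 2.479/0.3610 = 6.867 ft/s. Fr₁ = V₁/√(g·y₁) = 6.867/√(32.2×0.3610) = 2.014.
Bélanger equation: y₂/y₁ = ½[√(1 + 8Fr₁²) − 1] = ½[√33.454 − 1] = 2.392.
y₂ = 2.392 × 0.3610 = 0.8635 ft.
Head loss: ΔE = (y₂ − y₁)³/(4y₁y₂) = (0.8635 − 0.3610)³/(4×0.3610×0.8635) = 0.1269/1.247 = 0.1018 ft.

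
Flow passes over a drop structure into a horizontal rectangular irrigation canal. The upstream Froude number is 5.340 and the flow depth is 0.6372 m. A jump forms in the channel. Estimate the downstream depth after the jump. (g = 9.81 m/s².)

Fr₁ = 5.340 (given).
Bélanger equation: y₂/y₁ = ½[√(1 + 8Fr₁²) − 1] = ½[√229.12 − 1] = 7.068.
y₂ = 7.068 × 0.6372 = 4.504 m.

y₂ = 4.504 m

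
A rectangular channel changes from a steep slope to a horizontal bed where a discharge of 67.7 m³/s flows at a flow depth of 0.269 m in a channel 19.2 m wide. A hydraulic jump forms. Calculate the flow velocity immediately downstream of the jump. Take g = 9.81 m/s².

q = Q/b = 67.7/19.2 = 3.53 m²/s; V₁ = q/y₁ = 13.1 m/s. Fr₁ = V₁/√(g·y₁) = 8.07.
Bélanger equation: y₂/y₁ = ½[√(1 + 8Fr₁²) − 1] = ½[√521.9 − 1] = 10.9.
y₂ = 10.9 × 0.269 = 2.94 m.
V₂ = q/y₂ = 3.53/2.94 = 1.20 m/s.

V₂ = 1.20 m/s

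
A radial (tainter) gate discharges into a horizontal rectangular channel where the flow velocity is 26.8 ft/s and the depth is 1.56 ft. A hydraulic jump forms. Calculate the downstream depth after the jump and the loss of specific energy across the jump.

Fr₁ = V₁/√(g·y₁) = 26.8/√(32.2×1.56) = 3.78.
From the momentum equation for a rectangular channel, y₂/y₁ = ½[√(1 + 8Fr₁²) − 1] = ½[√115.4 − 1] = 4.87.
y₂ = 4.87 × 1.56 = 7.60 ft.
q = V₁·y₁ = 26.8 × 1.56 = 41.8 ft²/s. V₂ = q/y₂ = 41.8/7.60 = 5.50 ft/s. E₁ = y₁ + V₁²/2g = 12.7 ft; E₂ = y₂ + V₂²/2g = 8.07 ft. ΔE = E₁ − E₂ = 4.64 ft.

y₂ = 7.60 ft; ΔE = 4.64 ft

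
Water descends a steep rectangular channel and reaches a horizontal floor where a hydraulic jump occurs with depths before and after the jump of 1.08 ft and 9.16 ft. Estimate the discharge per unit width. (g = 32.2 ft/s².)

For a rectangular channel the momentum equation gives q² = ½·g·y₁·y₂·(y₁ + y₂) = ½×32.2×1.08×9.16×10.2 = 1631.
q = √1631 = 40.4 ft²/s.

q = 40.4 ft²/s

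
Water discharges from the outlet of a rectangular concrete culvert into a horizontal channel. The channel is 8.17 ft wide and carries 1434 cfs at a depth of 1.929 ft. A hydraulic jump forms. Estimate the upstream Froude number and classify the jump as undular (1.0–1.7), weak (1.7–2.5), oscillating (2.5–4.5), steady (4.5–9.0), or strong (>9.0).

q = Q/b = 1434/8.17 = 175.5 ft²/s; V₁ = q/y₁ = 90.99 ft/s. Fr₁ = V₁/√(g·y₁) = 11.55.
Fr₁ = 11.55 lies in the strong range.

Fr₁ = 11.55; strong jump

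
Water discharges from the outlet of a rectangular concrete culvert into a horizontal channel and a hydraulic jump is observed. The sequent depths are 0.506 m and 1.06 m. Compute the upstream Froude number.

For a rectangular channel the momentum equation gives q² = ½·g·y₁·y₂·(y₁ + y₂) = ½×9.81×0.506×1.06×1.57 = 4.12.
q = √4.12 = 2.03 m²/s.
V₁ = q/y₁ = 4.01 m/s; Fr₁ = V₁/√(g·y₁) = 1.80.

Fr₁ = 1.80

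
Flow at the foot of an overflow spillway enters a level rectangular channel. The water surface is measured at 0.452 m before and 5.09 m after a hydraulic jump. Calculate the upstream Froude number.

For a rectangular channel the momentum equation gives q² = ½·g·y₁·y₂·(y₁ + y₂) = ½×9.81×0.452×5.09×5.54 = 62.5.
q = √62.5 = 7.91 m²/s.
V₁ = q/y₁ = 17.5 m/s; Fr₁ = V₁/√(g·y₁) = 8.31.

Fr₁ = 8.31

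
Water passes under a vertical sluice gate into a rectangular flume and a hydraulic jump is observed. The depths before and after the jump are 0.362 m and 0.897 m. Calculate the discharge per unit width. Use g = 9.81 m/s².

For a rectangular channel the momentum equation gives q² = ½·g·y₁·y₂·(y₁ + y₂) = ½×9.81×0.362×0.897×1.26 = 2.01.
q = √2.01 = 1.42 m²/s.

q = 1.42 m²/s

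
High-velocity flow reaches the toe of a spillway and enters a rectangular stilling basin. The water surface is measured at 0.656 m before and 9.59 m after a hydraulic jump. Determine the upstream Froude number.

Fr₁ = 10.7

For a rectangular channel the momentum equation gives q² = ½·g·y₁·y₂·(y₁ + y₂) = ½×9.81×0.656×9.59×10.2 = 316.
q = √316 = 17.8 m²/s.
V₁ = q/y₁ = 27.1 m/s; Fr₁ = V₁/√(g·y₁) = 10.7.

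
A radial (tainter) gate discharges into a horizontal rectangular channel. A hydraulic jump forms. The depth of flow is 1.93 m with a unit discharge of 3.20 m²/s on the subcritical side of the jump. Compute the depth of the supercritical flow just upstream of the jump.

y₁ = 0.454 m

V₂ = q/y₂ = 3.20/1.93 = 1.66 m/s; Fr₂ = V₂/√(g·y₂) = 0.381.
The Bélanger relation is symmetric: y₁/y₂ = ½[√(1 + 8Fr₂²) − 1] = ½[√2.162 − 1] = 0.235.
y₁ = 0.235 × 1.93 = 0.454 m.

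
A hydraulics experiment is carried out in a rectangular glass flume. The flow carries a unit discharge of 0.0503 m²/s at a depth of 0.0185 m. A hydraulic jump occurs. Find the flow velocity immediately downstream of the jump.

V₂ = 0.318 m/s

V₁ = q/y₁ = 0.0503/0.0185 = 2.72 m/s. Fr₁ = V₁/√(g·y₁) = 2.72/√(9.81×0.0185) = 6.38.
By Bélanger, y₂/y₁ = ½[√(1 + 8Fr₁²) − 1] = ½[√326.9 − 1] = 8.54.
y₂ = 8.54 × 0.0185 = 0.158 m.
V₂ = q/y₂ = 0.0503/0.158 = 0.318 m/s.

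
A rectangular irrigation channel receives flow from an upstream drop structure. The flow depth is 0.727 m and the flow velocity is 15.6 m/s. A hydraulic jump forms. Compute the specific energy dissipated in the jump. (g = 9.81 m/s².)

Fr₁ = V₁/√(g·y₁) = 15.6/√(9.81×0.727) = 5.84.
By Bélanger, y₂/y₁ = ½[√(1 + 8Fr₁²) − 1] = ½[√274.0 − 1] = 7.78.
y₂ = 7.78 × 0.727 = 5.65 m.
q = V₁·y₁ = 15.6 × 0.727 = 11.3 m²/s. V₂ = q/y₂ = 11.3/5.65 = 2.01 m/s. E₁ = y₁ + V₁²/2g = 13.1 m; E₂ = y₂ + V₂²/2g = 5.86 m. ΔE = E₁ − E₂ = 7.27 m.

ΔE = 7.27 m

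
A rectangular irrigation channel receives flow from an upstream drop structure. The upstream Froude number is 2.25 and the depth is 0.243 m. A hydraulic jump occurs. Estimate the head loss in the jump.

ΔE = 0.114 m

Fr₁ = 2.25 (given).
Conjugate-depth relation: y₂/y₁ = ½[√(1 + 8Fr₁²) − 1] = ½[√41.50 − 1] = 2.72.
y₂ = 2.72 × 0.243 = 0.661 m.
Head loss: ΔE = (y₂ − y₁)³/(4y₁y₂) = (0.661 − 0.243)³/(4×0.243×0.661) = 0.0731/0.643 = 0.114 m.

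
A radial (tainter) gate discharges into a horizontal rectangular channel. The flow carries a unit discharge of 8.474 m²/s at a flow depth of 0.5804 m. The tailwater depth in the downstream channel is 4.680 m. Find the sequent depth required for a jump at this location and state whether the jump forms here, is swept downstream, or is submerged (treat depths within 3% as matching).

y₂ = 4.741 m; the jump forms here

V₁ = q/y₁ = 8.474/0.5804 = 14.60 m/s. Fr₁ = V₁/√(g·y₁) = 14.60/√(9.81×0.5804) = 6.119.
Conjugate-depth relation: y₂/y₁ = ½[√(1 + 8Fr₁²) − 1] = ½[√300.51 − 1] = 8.168.
y₂ = 8.168 × 0.5804 = 4.741 m.
Tailwater y_tw = 4.680 m: y_tw ≈ y₂, so the jump forms here.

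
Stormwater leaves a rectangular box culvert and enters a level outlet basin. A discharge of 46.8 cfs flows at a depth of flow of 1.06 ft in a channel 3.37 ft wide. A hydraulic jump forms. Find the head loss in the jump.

ΔE = 0.489 ft

q = Q/b = 46.8/3.37 = 13.9 ft²/s; V₁ = q/y₁ = 13.1 ft/s. Fr₁ = V₁/√(g·y₁) = 2.24.
Conjugate-depth relation: y₂/y₁ = ½[√(1 + 8Fr₁²) − 1] = ½[√41.23 − 1] = 2.71.
y₂ = 2.71 × 1.06 = 2.87 ft.
Head loss: ΔE = (y₂ − y₁)³/(4y₁y₂) = (2.87 − 1.06)³/(4×1.06×2.87) = 5.96/12.2 = 0.489 ft.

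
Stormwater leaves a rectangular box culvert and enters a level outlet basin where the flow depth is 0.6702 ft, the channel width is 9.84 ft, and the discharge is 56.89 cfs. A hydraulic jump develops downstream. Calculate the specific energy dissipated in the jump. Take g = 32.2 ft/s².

ΔE = 0.1245 ft

q = Q/b = 56.89/9.84 = 5.782 ft²/s; V₁ = q/y₁ = 8.627 ft/s. Fr₁ = V₁/√(g·y₁) = 1.857.
From the momentum equation for a rectangular channel, y₂/y₁ = ½[√(1 + 8Fr₁²) − 1] = ½[√28.587 − 1] = 2.173.
y₂ = 2.173 × 0.6702 = 1.457 ft.
V₂ = q/y₂ = 5.782/1.457 = 3.969 ft/s. E₁ = y₁ + V₁²/2g = 1.826 ft; E₂ = y₂ + V₂²/2g = 1.701 ft. ΔE = E₁ − E₂ = 0.1245 ft.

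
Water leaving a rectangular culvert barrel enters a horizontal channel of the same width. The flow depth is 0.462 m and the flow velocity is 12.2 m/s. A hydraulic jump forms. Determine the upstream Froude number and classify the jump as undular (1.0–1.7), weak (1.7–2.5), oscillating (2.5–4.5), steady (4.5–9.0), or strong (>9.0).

Fr₁ = 5.73; steady jump

Fr₁ = V₁/√(g·y₁) = 12.2/√(9.81×0.462) = 5.73.
Fr₁ = 5.73 lies in the steady range.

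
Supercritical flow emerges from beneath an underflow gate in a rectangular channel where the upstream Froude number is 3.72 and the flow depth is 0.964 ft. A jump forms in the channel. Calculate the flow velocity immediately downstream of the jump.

V₂ = 4.33 ft/s

Fr₁ = 3.72 (given).
Bélanger equation: y₂/y₁ = ½[√(1 + 8Fr₁²) − 1] = ½[√111.7 − 1] = 4.78.
y₂ = 4.78 × 0.964 = 4.61 ft.
V₁ = Fr₁·√(g·y₁) = 3.72×√(32.2×0.964) = 20.7 ft/s; q = V₁·y₁ = 20.0 ft²/s.
V₂ = q/y₂ = 20.0/4.61 = 4.33 ft/s.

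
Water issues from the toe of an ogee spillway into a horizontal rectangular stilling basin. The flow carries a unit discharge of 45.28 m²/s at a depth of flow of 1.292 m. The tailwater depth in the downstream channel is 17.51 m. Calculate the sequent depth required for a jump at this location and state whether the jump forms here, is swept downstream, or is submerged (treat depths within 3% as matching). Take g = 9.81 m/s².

y₂ = 17.35 m; the jump forms here

V₁ = q/y₁ = 45.28/1.292 = 35.05 m/s. Fr₁ = V₁/√(g·y₁) = 35.05/√(9.81×1.292) = 9.844.
Bélanger equation: y₂/y₁ = ½[√(1 + 8Fr₁²) − 1] = ½[√776.26 − 1] = 13.43.
y₂ = 13.43 × 1.292 = 17.35 m.
Tailwater y_tw = 17.51 m: y_tw ≈ y₂, so the jump forms here.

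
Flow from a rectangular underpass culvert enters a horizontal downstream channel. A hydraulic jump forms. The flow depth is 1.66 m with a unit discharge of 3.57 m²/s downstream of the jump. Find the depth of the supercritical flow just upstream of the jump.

V₂ = q/y₂ = 3.57/1.66 = 2.15 m/s; Fr₂ = V₂/√(g·y₂) = 0.533.
Since the conjugate-depth ratio holds either way, y₁/y₂ = ½[√(1 + 8Fr₂²) − 1] = ½[√3.272 − 1] = 0.404.
y₁ = 0.404 × 1.66 = 0.671 m.

y₁ = 0.671 m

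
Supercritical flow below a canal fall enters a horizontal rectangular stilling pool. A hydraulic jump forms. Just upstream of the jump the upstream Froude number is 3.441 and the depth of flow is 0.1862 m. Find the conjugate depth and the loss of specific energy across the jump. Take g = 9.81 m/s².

y₂ = 0.8178 m; ΔE = 0.4136 m

Fr₁ = 3.441 (given).
Bélanger equation: y₂/y₁ = ½[√(1 + 8Fr₁²) − 1] = ½[√95.724 − 1] = 4.392.
y₂ = 4.392 × 0.1862 = 0.8178 m.
V₁ = Fr₁·√(g·y₁) = 3.441×√(9.81×0.1862) = 4.651 m/s; q = V₁·y₁ = 0.8659 m²/s. V₂ = q/y₂ = 0.8659/0.8178 = 1.059 m/s. E₁ = y₁ + V₁²/2g = 1.289 m; E₂ = y₂ + V₂²/2g = 0.8749 m. ΔE = E₁ − E₂ = 0.4136 m.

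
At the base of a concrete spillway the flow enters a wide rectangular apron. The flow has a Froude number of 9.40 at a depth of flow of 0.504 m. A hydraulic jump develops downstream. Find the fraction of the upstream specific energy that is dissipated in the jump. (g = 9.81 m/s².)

Fr₁ = 9.40 (given).
From the momentum equation for a rectangular channel, y₂/y₁ = ½[√(1 + 8Fr₁²) − 1] = ½[√707.9 − 1] = 12.8.
y₂ = 12.8 × 0.504 = 6.45 m.
E₁ = y₁(1 + Fr₁²/2) = 0.504×(1 + 9.40²/2) = 22.8 m. ΔE = (y₂ − y₁)³/(4y₁y₂) = 16.2 m. ΔE/E₁ = 16.2/22.8 = 0.711.

ΔE/E₁ = 0.711 (71.1%)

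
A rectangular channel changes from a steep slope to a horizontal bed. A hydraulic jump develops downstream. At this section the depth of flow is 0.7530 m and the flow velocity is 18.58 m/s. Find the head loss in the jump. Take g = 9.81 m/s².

ΔE = 11.23 m

Fr₁ = V₁/√(g·y₁) = 18.58/√(9.81×0.7530) = 6.836.
Sequent-depth ratio: y₂/y₁ = ½[√(1 + 8Fr₁²) − 1] = ½[√374.87 − 1] = 9.181.
y₂ = 9.181 × 0.7530 = 6.913 m.
Head loss: ΔE = (y₂ − y₁)³/(4y₁y₂) = (6.913 − 0.7530)³/(4×0.7530×6.913) = 233.8/20.82 = 11.23 m.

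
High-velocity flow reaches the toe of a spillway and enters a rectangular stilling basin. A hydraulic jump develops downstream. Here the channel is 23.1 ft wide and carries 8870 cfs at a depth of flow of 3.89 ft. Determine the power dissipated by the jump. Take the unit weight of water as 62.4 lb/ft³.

q = Q/b = 8870/23.1 = 384 ft²/s; V₁ = q/y₁ = 98.7 ft/s. Fr₁ = V₁/√(g·y₁) = 8.82.
From the momentum equation for a rectangular channel, y₂/y₁ = ½[√(1 + 8Fr₁²) − 1] = ½[√623.3 − 1] = 12.0.
y₂ = 12.0 × 3.89 = 46.6 ft.
V₂ = q/y₂ = 384/46.6 = 8.24 ft/s. E₁ = y₁ + V₁²/2g = 155 ft; E₂ = y₂ + V₂²/2g = 47.7 ft. ΔE = E₁ − E₂ = 108 ft.
P = γ·Q·ΔE/550 = 62.4 × 8870 × 108 / 550 = 108204 hp.

P = 108204 hp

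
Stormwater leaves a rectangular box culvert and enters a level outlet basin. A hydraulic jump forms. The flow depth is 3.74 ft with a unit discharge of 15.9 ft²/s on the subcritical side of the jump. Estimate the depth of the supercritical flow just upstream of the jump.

y₁ = 0.904 ft

V₂ = q/y₂ = 15.9/3.74 = 4.25 ft/s; Fr₂ = V₂/√(g·y₂) = 0.387.
From the momentum equation (using Fr₂), y₁/y₂ = ½[√(1 + 8Fr₂²) − 1] = ½[√2.201 − 1] = 0.242.
y₁ = 0.242 × 3.74 = 0.904 ft.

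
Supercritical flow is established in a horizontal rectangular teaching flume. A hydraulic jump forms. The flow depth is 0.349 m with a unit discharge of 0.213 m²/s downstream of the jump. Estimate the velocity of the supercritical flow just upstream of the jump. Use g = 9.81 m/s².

V₂ = q/y₂ = 0.213/0.349 = 0.610 m/s; Fr₂ = V₂/√(g·y₂) = 0.330.
Since the conjugate-depth ratio holds either way, y₁/y₂ = ½[√(1 + 8Fr₂²) − 1] = ½[√1.870 − 1] = 0.184.
y₁ = 0.184 × 0.349 = 0.0641 m.
V₁ = q/y₁ = 0.213/0.0641 = 3.32 m/s.

V₁ = 3.32 m/s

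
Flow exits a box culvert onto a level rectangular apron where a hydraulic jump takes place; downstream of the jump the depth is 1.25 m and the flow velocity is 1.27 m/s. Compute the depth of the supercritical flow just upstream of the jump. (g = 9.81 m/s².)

Fr₂ = V₂/√(g·y₂) = 1.27/√(9.81×1.25) = 0.363.
From the momentum equation (using Fr₂), y₁/y₂ = ½[√(1 + 8Fr₂²) − 1] = ½[√2.052 − 1] = 0.216.
y₁ = 0.216 × 1.25 = 0.270 m.

y₁ = 0.270 m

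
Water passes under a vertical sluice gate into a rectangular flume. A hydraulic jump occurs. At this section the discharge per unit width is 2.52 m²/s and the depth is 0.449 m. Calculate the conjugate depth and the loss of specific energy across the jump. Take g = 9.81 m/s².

y₂ = 1.49 m; ΔE = 0.420 m

V₁ = q/y₁ = 2.52/0.449 = 5.61 m/s. Fr₁ = V₁/√(g·y₁) = 5.61/√(9.81×0.449) = 2.67.
Conjugate-depth relation: y₂/y₁ = ½[√(1 + 8Fr₁²) − 1] = ½[√58.21 − 1] = 3.31.
y₂ = 3.31 × 0.449 = 1.49 m.
Head loss: ΔE = (y₂ − y₁)³/(4y₁y₂) = (1.49 − 0.449)³/(4×0.449×1.49) = 1.12/2.67 = 0.420 m.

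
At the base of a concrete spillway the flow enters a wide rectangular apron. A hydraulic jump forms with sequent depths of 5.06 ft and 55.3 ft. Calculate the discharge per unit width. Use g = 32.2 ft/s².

For a rectangular channel the momentum equation gives q² = ½·g·y₁·y₂·(y₁ + y₂) = ½×32.2×5.06×55.3×60.4 = 271926.
q = √271926 = 521 ft²/s.

q = 521 ft²/s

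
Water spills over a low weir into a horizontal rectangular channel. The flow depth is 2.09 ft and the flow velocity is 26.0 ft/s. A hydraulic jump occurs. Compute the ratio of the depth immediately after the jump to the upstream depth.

y₂/y₁ = 4.01

Fr₁ = V₁/√(g·y₁) = 26.0/√(32.2×2.09) = 3.17.
By Bélanger, y₂/y₁ = ½[√(1 + 8Fr₁²) − 1] = ½[√81.36 − 1] = 4.01.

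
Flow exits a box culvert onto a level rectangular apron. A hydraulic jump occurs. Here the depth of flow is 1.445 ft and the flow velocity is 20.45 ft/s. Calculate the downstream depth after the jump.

y₂ = 5.446 ft

Fr₁ = V₁/√(g·y₁) = 20.45/√(32.2×1.445) = 2.998.
From the momentum equation for a rectangular channel, y₂/y₁ = ½[√(1 + 8Fr₁²) − 1] = ½[√72.904 − 1] = 3.769.
y₂ = 3.769 × 1.445 = 5.446 ft.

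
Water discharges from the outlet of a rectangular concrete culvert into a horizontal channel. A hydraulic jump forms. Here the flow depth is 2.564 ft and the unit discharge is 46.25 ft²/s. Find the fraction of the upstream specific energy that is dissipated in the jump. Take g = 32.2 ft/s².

ΔE/E₁ = 0.0884 (8.84%)

V₁ = q/y₁ = 46.25/2.564 = 18.04 ft/s. Fr₁ = V₁/√(g·y₁) = 18.04/√(32.2×2.564) = 1.985.
Sequent-depth ratio: y₂/y₁ = ½[√(1 + 8Fr₁²) − 1] = ½[√32.529 − 1] = 2.352.
y₂ = 2.352 × 2.564 = 6.030 ft.
E₁ = y₁ + V₁²/2g = 7.616 ft. ΔE = (y₂ − y₁)³/(4y₁y₂) = 0.6731 ft. ΔE/E₁ = 0.6731/7.616 = 0.0884.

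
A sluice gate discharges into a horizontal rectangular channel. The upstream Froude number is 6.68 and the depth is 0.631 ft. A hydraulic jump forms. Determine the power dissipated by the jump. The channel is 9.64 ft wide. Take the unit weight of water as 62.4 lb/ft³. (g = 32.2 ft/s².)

Fr₁ = 6.68 (given).
Bélanger equation: y₂/y₁ = ½[√(1 + 8Fr₁²) − 1] = ½[√358.0 − 1] = 8.96.
y₂ = 8.96 × 0.631 = 5.65 ft.
V₁ = Fr₁·√(g·y₁) = 6.68×√(32.2×0.631) = 30.1 ft/s; q = V₁·y₁ = 19.0 ft²/s. V₂ = q/y₂ = 19.0/5.65 = 3.36 ft/s. E₁ = y₁ + V₁²/2g = 14.7 ft; E₂ = y₂ + V₂²/2g = 5.83 ft. ΔE = E₁ − E₂ = 8.88 ft.
Q = q·b = 19.0 × 9.64 = 183 cfs. P = γ·Q·ΔE/550 = 62.4 × 183 × 8.88 / 550 = 185 hp.

P = 185 hp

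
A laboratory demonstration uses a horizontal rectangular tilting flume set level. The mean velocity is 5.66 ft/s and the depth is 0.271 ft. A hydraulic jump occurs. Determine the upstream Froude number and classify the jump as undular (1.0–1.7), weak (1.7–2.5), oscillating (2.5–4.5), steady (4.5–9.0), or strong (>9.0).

Fr₁ = 1.92; weak jump

Fr₁ = V₁/√(g·y₁) = 5.66/√(32.2×0.271) = 1.92.
Fr₁ = 1.92 lies in the weak range.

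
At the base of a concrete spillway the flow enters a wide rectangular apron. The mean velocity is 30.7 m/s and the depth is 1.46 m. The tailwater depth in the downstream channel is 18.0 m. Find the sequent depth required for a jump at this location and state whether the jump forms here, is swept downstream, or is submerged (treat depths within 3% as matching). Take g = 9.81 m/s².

Fr₁ = V₁/√(g·y₁) = 30.7/√(9.81×1.46) = 8.11.
Sequent-depth ratio: y₂/y₁ = ½[√(1 + 8Fr₁²) − 1] = ½[√527.4 − 1] = 11.0.
y₂ = 11.0 × 1.46 = 16.0 m.
Tailwater y_tw = 18.0 m: y_tw > y₂, so the jump is submerged.

y₂ = 16.0 m; the jump is submerged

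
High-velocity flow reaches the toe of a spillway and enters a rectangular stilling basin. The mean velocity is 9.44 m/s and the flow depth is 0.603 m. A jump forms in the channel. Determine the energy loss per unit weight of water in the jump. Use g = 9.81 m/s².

Fr₁ = V₁/√(g·y₁) = 9.44/√(9.81×0.603) = 3.88.
From the momentum equation for a rectangular channel, y₂/y₁ = ½[√(1 + 8Fr₁²) − 1] = ½[√121.5 − 1] = 5.01.
y₂ = 5.01 × 0.603 = 3.02 m.
q = V₁·y₁ = 9.44 × 0.603 = 5.69 m²/s. V₂ = q/y₂ = 5.69/3.02 = 1.88 m/s. E₁ = y₁ + V₁²/2g = 5.14 m; E₂ = y₂ + V₂²/2g = 3.20 m. ΔE = E₁ − E₂ = 1.94 m.

ΔE = 1.94 m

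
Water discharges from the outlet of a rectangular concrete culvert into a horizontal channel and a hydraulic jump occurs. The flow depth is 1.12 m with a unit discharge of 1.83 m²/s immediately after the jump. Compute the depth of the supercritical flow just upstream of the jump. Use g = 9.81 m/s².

V₂ = q/y₂ = 1.83/1.12 = 1.63 m/s; Fr₂ = V₂/√(g·y₂) = 0.493.
From the momentum equation (using Fr₂), y₁/y₂ = ½[√(1 + 8Fr₂²) − 1] = ½[√2.944 − 1] = 0.358.
y₁ = 0.358 × 1.12 = 0.401 m.

y₁ = 0.401 m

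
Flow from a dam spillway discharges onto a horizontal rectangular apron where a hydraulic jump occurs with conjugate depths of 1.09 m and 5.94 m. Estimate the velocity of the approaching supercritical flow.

For a rectangular channel the momentum equation gives q² = ½·g·y₁·y₂·(y₁ + y₂) = ½×9.81×1.09×5.94×7.03 = 223.
q = √223 = 14.9 m²/s.
V₁ = q/y₁ = 14.9/1.09 = 13.7 m/s.

V₁ = 13.7 m/s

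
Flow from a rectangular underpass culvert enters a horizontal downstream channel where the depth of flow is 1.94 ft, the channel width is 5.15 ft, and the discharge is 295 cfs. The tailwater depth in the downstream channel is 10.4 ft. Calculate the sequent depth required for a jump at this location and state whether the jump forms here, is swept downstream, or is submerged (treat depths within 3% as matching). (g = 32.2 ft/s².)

q = Q/b = 295/5.15 = 57.3 ft²/s; V₁ = q/y₁ = 29.5 ft/s. Fr₁ = V₁/√(g·y₁) = 3.74.
Conjugate-depth relation: y₂/y₁ = ½[√(1 + 8Fr₁²) − 1] = ½[√112.6 − 1] = 4.81.
y₂ = 4.81 × 1.94 = 9.33 ft.
Tailwater y_tw = 10.4 ft: y_tw > y₂, so the jump is submerged.

y₂ = 9.33 ft; the jump is submerged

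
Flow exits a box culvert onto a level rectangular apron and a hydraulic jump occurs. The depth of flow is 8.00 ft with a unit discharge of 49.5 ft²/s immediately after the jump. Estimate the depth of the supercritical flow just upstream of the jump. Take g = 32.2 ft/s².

V₂ = q/y₂ = 49.5/8.00 = 6.19 ft/s; Fr₂ = V₂/√(g·y₂) = 0.386.
From the momentum equation (using Fr₂), y₁/y₂ = ½[√(1 + 8Fr₂²) − 1] = ½[√2.189 − 1] = 0.240.
y₁ = 0.240 × 8.00 = 1.92 ft.

y₁ = 1.92 ft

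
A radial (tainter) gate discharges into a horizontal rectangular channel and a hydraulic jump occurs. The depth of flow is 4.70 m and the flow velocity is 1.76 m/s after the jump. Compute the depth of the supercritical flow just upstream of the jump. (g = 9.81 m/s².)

y₁ = 0.564 m

Fr₂ = V₂/√(g·y₂) = 1.76/√(9.81×4.70) = 0.259.
The Bélanger relation is symmetric: y₁/y₂ = ½[√(1 + 8Fr₂²) − 1] = ½[√1.537 − 1] = 0.120.
y₁ = 0.120 × 4.70 = 0.564 m.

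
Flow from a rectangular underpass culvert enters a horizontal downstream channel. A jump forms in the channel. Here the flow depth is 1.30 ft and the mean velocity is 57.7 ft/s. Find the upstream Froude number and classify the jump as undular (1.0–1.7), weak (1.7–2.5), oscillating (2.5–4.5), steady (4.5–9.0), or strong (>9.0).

Fr₁ = 8.92; steady jump

Fr₁ = V₁/√(g·y₁) = 57.7/√(32.2×1.30) = 8.92.
Fr₁ = 8.92 lies in the steady range.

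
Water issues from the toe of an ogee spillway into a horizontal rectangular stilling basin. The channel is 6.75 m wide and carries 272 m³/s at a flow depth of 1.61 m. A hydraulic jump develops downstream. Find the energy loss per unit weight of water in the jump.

q = Q/b = 272/6.75 = 40.3 m²/s; V₁ = q/y₁ = 25.0 m/s. Fr₁ = V₁/√(g·y₁) = 6.30.
Sequent-depth ratio: y₂/y₁ = ½[√(1 + 8Fr₁²) − 1] = ½[√318.3 − 1] = 8.42.
y₂ = 8.42 × 1.61 = 13.6 m.
V₂ = q/y₂ = 40.3/13.6 = 2.97 m/s. E₁ = y₁ + V₁²/2g = 33.5 m; E₂ = y₂ + V₂²/2g = 14.0 m. ΔE = E₁ − E₂ = 19.5 m.

ΔE = 19.5 m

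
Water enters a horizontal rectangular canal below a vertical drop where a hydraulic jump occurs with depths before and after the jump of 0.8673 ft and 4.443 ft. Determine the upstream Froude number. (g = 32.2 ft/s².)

Fr₁ = 3.960

For a rectangular channel the momentum equation gives q² = ½·g·y₁·y₂·(y₁ + y₂) = ½×32.2×0.8673×4.443×5.310 = 329.5.
q = √329.5 = 18.15 ft²/s.
V₁ = q/y₁ = 20.93 ft/s; Fr₁ = V₁/√(g·y₁) = 3.960.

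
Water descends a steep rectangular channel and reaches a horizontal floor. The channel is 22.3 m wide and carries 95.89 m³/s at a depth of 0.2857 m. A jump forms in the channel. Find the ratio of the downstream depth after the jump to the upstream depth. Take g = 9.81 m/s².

q = Q/b = 95.89/22.3 = 4.300 m²/s; V₁ = q/y₁ = 15.05 m/s. Fr₁ = V₁/√(g·y₁) = 8.990.
Sequent-depth ratio: y₂/y₁ = ½[√(1 + 8Fr₁²) − 1] = ½[√647.59 − 1] = 12.22.

y₂/y₁ = 12.22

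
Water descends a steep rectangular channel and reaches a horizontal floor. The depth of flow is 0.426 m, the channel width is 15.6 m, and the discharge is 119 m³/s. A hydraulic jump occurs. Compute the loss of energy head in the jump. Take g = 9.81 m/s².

q = Q/b = 119/15.6 = 7.63 m²/s; V₁ = q/y₁ = 17.9 m/s. Fr₁ = V₁/√(g·y₁) = 8.76.
Bélanger equation: y₂/y₁ = ½[√(1 + 8Fr₁²) − 1] = ½[√614.8 − 1] = 11.9.
y₂ = 11.9 × 0.426 = 5.07 m.
V₂ = q/y₂ = 7.63/5.07 = 1.51 m/s. E₁ = y₁ + V₁²/2g = 16.8 m; E₂ = y₂ + V₂²/2g = 5.18 m. ΔE = E₁ − E₂ = 11.6 m.

ΔE = 11.6 m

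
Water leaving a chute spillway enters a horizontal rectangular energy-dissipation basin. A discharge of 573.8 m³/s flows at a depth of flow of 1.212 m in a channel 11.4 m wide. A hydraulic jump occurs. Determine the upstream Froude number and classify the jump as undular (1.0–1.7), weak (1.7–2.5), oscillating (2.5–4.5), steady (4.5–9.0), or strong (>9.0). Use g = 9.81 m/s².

q = Q/b = 573.8/11.4 = 50.33 m²/s; V₁ = q/y₁ = 41.53 m/s. Fr₁ = V₁/√(g·y₁) = 12.04.
Fr₁ = 12.04 lies in the strong range.

Fr₁ = 12.04; strong jump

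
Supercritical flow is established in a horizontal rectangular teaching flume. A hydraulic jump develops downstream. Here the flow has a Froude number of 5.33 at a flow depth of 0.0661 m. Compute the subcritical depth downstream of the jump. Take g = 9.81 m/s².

y₂ = 0.466 m

Fr₁ = 5.33 (given).
By Bélanger, y₂/y₁ = ½[√(1 + 8Fr₁²) − 1] = ½[√228.3 − 1] = 7.05.
y₂ = 7.05 × 0.0661 = 0.466 m.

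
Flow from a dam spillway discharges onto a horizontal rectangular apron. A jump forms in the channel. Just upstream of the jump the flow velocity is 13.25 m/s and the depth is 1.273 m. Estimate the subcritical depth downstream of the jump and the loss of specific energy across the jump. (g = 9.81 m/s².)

y₂ = 6.144 m; ΔE = 3.693 m

Fr₁ = V₁/√(g·y₁) = 13.25/√(9.81×1.273) = 3.749.
By Bélanger, y₂/y₁ = ½[√(1 + 8Fr₁²) − 1] = ½[√113.47 − 1] = 4.826.
y₂ = 4.826 × 1.273 = 6.144 m.
Head loss: ΔE = (y₂ − y₁)³/(4y₁y₂) = (6.144 − 1.273)³/(4×1.273×6.144) = 115.5/31.28 = 3.693 m.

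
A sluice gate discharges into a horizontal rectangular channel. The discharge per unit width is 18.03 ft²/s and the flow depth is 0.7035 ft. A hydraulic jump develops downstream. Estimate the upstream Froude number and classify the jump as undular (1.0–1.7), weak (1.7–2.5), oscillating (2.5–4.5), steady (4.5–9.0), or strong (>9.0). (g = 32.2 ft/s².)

V₁ = q/y₁ = 18.03/0.7035 = 25.63 ft/s. Fr₁ = V₁/√(g·y₁) = 25.63/√(32.2×0.7035) = 5.385.
Fr₁ = 5.385 lies in the steady range.

Fr₁ = 5.385; steady jump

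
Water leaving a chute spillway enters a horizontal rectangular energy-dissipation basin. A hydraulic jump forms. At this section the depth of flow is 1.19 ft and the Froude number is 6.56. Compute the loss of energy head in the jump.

Fr₁ = 6.56 (given).
From the momentum equation for a rectangular channel, y₂/y₁ = ½[√(1 + 8Fr₁²) − 1] = ½[√345.3 − 1] = 8.79.
y₂ = 8.79 × 1.19 = 10.5 ft.
Head loss: ΔE = (y₂ − y₁)³/(4y₁y₂) = (10.5 − 1.19)³/(4×1.19×10.5) = 797/49.8 = 16.0 ft.

ΔE = 16.0 ft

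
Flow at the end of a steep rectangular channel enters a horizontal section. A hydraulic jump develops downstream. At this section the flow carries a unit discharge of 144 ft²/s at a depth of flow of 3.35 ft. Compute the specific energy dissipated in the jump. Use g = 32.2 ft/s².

V₁ = q/y₁ = 144/3.35 = 43.0 ft/s. Fr₁ = V₁/√(g·y₁) = 43.0/√(32.2×3.35) = 4.14.
Sequent-depth ratio: y₂/y₁ = ½[√(1 + 8Fr₁²) − 1] = ½[√138.0 − 1] = 5.37.
y₂ = 5.37 × 3.35 = 18.0 ft.
V₂ = q/y₂ = 144/18.0 = 8.00 ft/s. E₁ = y₁ + V₁²/2g = 32.0 ft; E₂ = y₂ + V₂²/2g = 19.0 ft. ΔE = E₁ − E₂ = 13.0 ft.

ΔE = 13.0 ft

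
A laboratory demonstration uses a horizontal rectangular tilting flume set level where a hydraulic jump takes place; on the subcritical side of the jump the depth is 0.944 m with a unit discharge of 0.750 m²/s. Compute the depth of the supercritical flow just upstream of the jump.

V₂ = q/y₂ = 0.750/0.944 = 0.794 m/s; Fr₂ = V₂/√(g·y₂) = 0.261.
Since the conjugate-depth ratio holds either way, y₁/y₂ = ½[√(1 + 8Fr₂²) − 1] = ½[√1.545 − 1] = 0.122.
y₁ = 0.122 × 0.944 = 0.115 m.

y₁ = 0.115 m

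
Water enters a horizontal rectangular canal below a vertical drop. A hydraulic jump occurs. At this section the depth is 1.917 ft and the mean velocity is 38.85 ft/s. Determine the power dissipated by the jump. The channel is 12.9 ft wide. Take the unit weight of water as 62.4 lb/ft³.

P = 1343 hp

Fr₁ = V₁/√(g·y₁) = 38.85/√(32.2×1.917) = 4.945.
By Bélanger, y₂/y₁ = ½[√(1 + 8Fr₁²) − 1] = ½[√196.61 − 1] = 6.511.
y₂ = 6.511 × 1.917 = 12.48 ft.
Head loss: ΔE = (y₂ − y₁)³/(4y₁y₂) = (12.48 − 1.917)³/(4×1.917×12.48) = 1179/95.71 = 12.32 ft.
q = V₁·y₁ = 38.85 × 1.917 = 74.48 ft²/s. Q = q·b = 74.48 × 12.9 = 960.7 cfs. P = γ·Q·ΔE/550 = 62.4 × 960.7 × 12.32 / 550 = 1343 hp.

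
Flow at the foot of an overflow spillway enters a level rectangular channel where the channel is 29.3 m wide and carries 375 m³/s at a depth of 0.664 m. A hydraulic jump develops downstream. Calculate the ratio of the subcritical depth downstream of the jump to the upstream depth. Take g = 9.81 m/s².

y₂/y₁ = 10.2

q = Q/b = 375/29.3 = 12.8 m²/s; V₁ = q/y₁ = 19.3 m/s. Fr₁ = V₁/√(g·y₁) = 7.55.
Conjugate-depth relation: y₂/y₁ = ½[√(1 + 8Fr₁²) − 1] = ½[√457.3 − 1] = 10.2.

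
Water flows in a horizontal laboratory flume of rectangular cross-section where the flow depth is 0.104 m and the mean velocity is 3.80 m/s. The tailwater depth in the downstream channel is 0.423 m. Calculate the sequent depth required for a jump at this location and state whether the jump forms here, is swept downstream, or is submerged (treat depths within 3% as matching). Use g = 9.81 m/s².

y₂ = 0.504 m; the jump is swept downstream

Fr₁ = V₁/√(g·y₁) = 3.80/√(9.81×0.104) = 3.76.
Conjugate-depth relation: y₂/y₁ = ½[√(1 + 8Fr₁²) − 1] = ½[√114.2 − 1] = 4.84.
y₂ = 4.84 × 0.104 = 0.504 m.
Tailwater y_tw = 0.423 m: y_tw < y₂, so the jump is swept downstream.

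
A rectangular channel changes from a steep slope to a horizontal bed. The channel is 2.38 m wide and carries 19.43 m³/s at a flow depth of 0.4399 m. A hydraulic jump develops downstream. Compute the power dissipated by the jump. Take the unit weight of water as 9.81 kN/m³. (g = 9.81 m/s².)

P = 2389 kW

q = Q/b = 19.43/2.38 = 8.164 m²/s; V₁ = q/y₁ = 18.56 m/s. Fr₁ = V₁/√(g·y₁) = 8.934.
By Bélanger, y₂/y₁ = ½[√(1 + 8Fr₁²) − 1] = ½[√639.49 − 1] = 12.14.
y₂ = 12.14 × 0.4399 = 5.342 m.
V₂ = q/y₂ = 8.164/5.342 = 1.528 m/s. E₁ = y₁ + V₁²/2g = 17.99 m; E₂ = y₂ + V₂²/2g = 5.461 m. ΔE = E₁ − E₂ = 12.53 m.
P = γ·Q·ΔE = 9.81 × 19.43 × 12.53 = 2389 kW.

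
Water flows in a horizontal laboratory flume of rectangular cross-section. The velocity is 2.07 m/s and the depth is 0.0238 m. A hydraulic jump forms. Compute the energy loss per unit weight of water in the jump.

Fr₁ = V₁/√(g·y₁) = 2.07/√(9.81×0.0238) = 4.28.
By Bélanger, y₂/y₁ = ½[√(1 + 8Fr₁²) − 1] = ½[√147.8 − 1] = 5.58.
y₂ = 5.58 × 0.0238 = 0.133 m.
Head loss: ΔE = (y₂ − y₁)³/(4y₁y₂) = (0.133 − 0.0238)³/(4×0.0238×0.133) = 0.00129/0.0126 = 0.102 m.

ΔE = 0.102 m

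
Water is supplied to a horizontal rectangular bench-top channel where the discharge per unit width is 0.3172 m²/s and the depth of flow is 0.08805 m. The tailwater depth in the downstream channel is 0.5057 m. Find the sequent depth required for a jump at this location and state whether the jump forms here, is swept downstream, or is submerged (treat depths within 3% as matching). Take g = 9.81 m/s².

y₂ = 0.4406 m; the jump is submerged

V₁ = q/y₁ = 0.3172/0.08805 = 3.602 m/s. Fr₁ = V₁/√(g·y₁) = 3.602/√(9.81×0.08805) = 3.876.
From the momentum equation for a rectangular channel, y₂/y₁ = ½[√(1 + 8Fr₁²) − 1] = ½[√121.20 − 1] = 5.005.
y₂ = 5.005 × 0.08805 = 0.4406 m.
Tailwater y_tw = 0.5057 m: y_tw > y₂, so the jump is submerged.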